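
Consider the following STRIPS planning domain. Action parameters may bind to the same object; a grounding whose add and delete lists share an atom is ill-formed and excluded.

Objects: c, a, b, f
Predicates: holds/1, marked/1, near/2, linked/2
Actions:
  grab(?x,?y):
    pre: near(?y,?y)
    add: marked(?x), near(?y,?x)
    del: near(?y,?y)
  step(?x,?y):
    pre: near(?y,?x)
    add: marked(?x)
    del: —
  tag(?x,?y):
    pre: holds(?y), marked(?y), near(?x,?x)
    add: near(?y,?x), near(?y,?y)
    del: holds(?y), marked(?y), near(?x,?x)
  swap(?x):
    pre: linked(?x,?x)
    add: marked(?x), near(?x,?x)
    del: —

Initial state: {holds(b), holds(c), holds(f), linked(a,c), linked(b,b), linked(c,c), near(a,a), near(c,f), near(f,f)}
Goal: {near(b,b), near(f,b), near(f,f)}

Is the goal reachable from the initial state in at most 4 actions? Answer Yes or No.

1. grab(b,f)  →  {holds(b), holds(c), holds(f), linked(a,c), linked(b,b), linked(c,c), marked(b), near(a,a), near(c,f), near(f,b)}
2. step(f,c)  →  {holds(b), holds(c), holds(f), linked(a,c), linked(b,b), linked(c,c), marked(b), marked(f), near(a,a), near(c,f), near(f,b)}
3. tag(a,f)  →  {holds(b), holds(c), linked(a,c), linked(b,b), linked(c,c), marked(b), near(c,f), near(f,a), near(f,b), near(f,f)}
4. swap(b)  →  {holds(b), holds(c), linked(a,c), linked(b,b), linked(c,c), marked(b), near(b,b), near(c,f), near(f,a), near(f,b), near(f,f)}
optimal plan length = 4; 4 ≤ 4

Yes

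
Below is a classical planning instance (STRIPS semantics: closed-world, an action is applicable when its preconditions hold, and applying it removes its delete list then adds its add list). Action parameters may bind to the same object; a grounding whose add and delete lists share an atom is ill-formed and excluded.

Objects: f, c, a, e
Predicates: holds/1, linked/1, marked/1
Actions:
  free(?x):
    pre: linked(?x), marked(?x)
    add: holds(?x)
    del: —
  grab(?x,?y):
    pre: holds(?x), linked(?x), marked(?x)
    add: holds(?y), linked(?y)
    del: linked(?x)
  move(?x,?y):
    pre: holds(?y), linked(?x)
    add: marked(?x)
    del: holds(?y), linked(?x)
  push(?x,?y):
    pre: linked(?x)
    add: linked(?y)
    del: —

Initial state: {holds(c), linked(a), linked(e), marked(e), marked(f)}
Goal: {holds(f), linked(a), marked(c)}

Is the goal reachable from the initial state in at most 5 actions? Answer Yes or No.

Yes

1. free(e)  →  {holds(c), holds(e), linked(a), linked(e), marked(e), marked(f)}
2. grab(e,f)  →  {holds(c), holds(e), holds(f), linked(a), linked(f), marked(e), marked(f)}
3. grab(f,c)  →  {holds(c), holds(e), holds(f), linked(a), linked(c), marked(e), marked(f)}
4. move(c,c)  →  {holds(e), holds(f), linked(a), marked(c), marked(e), marked(f)}
optimal plan length = 4; 4 ≤ 5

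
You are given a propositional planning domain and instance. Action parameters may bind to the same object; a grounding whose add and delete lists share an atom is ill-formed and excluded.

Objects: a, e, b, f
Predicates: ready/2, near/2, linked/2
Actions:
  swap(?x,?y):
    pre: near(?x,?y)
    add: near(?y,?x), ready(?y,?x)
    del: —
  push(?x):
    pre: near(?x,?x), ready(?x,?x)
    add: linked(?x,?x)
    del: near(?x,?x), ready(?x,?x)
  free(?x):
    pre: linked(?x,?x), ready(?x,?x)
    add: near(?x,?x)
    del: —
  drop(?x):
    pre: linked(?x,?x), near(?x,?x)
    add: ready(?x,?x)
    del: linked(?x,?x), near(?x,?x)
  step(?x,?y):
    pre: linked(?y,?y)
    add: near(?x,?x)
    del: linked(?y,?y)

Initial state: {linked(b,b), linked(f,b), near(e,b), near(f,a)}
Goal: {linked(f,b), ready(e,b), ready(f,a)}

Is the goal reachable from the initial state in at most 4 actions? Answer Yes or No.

Yes

1. swap(e,b)  →  {linked(b,b), linked(f,b), near(b,e), near(e,b), near(f,a), ready(b,e)}
2. swap(b,e)  →  {linked(b,b), linked(f,b), near(b,e), near(e,b), near(f,a), ready(b,e), ready(e,b)}
3. swap(f,a)  →  {linked(b,b), linked(f,b), near(a,f), near(b,e), near(e,b), near(f,a), ready(a,f), ready(b,e), ready(e,b)}
4. swap(a,f)  →  {linked(b,b), linked(f,b), near(a,f), near(b,e), near(e,b), near(f,a), ready(a,f), ready(b,e), ready(e,b), ready(f,a)}
optimal plan length = 4; 4 ≤ 4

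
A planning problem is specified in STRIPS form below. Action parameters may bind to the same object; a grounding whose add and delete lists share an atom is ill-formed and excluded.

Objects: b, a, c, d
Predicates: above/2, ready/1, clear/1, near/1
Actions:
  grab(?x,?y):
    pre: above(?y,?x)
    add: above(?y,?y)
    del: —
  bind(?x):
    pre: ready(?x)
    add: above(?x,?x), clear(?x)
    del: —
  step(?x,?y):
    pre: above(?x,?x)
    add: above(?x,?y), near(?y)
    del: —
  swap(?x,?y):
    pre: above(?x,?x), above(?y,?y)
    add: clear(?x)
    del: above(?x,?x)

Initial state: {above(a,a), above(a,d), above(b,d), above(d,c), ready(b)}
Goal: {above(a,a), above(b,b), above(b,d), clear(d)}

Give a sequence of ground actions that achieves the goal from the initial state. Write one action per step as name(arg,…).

1. grab(c,d)  →  {above(a,a), above(a,d), above(b,d), above(d,c), above(d,d), ready(b)}
2. grab(d,b)  →  {above(a,a), above(a,d), above(b,b), above(b,d), above(d,c), above(d,d), ready(b)}
3. swap(d,b)  →  {above(a,a), above(a,d), above(b,b), above(b,d), above(d,c), clear(d), ready(b)}

grab(c,d); grab(d,b); swap(d,b)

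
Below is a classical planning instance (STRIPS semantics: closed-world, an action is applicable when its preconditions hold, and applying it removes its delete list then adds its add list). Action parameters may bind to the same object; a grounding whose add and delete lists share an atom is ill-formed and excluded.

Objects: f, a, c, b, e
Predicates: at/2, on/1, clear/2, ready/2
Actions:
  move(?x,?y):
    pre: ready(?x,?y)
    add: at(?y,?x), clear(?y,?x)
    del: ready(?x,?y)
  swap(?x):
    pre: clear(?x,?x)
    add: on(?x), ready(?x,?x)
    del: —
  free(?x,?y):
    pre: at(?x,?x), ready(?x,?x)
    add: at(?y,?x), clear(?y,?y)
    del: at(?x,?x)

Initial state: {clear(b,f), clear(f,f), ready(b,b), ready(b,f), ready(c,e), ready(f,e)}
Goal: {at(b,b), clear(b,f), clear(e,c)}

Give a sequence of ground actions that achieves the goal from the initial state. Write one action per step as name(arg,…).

move(c,e); move(b,b)

1. move(c,e)  →  {at(e,c), clear(b,f), clear(e,c), clear(f,f), ready(b,b), ready(b,f), ready(f,e)}
2. move(b,b)  →  {at(b,b), at(e,c), clear(b,b), clear(b,f), clear(e,c), clear(f,f), ready(b,f), ready(f,e)}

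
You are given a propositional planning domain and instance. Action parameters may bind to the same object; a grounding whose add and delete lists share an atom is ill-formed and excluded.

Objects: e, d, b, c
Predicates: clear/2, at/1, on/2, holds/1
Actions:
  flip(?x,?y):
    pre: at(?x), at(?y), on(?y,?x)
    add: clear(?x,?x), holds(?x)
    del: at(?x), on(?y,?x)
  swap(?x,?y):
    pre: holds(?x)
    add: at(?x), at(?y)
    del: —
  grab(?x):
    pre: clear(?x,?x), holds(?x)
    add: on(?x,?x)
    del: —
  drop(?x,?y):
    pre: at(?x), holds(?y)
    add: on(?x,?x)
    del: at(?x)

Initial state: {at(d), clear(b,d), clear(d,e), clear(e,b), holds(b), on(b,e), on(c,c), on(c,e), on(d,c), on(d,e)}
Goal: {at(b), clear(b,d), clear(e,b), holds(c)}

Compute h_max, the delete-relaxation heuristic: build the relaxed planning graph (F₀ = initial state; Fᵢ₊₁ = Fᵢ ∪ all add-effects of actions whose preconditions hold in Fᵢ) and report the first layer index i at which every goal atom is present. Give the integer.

2

F0 = init (10 atoms)
F1 = F0 ∪ {at(b), at(c), at(e), on(d,d)}  (14 atoms)
F2 = F1 ∪ {clear(c,c), clear(d,d), clear(e,e), holds(c), holds(d), holds(e), on(b,b), on(e,e)}  (22 atoms)
goal ⊆ F2  ⇒  h_max = 2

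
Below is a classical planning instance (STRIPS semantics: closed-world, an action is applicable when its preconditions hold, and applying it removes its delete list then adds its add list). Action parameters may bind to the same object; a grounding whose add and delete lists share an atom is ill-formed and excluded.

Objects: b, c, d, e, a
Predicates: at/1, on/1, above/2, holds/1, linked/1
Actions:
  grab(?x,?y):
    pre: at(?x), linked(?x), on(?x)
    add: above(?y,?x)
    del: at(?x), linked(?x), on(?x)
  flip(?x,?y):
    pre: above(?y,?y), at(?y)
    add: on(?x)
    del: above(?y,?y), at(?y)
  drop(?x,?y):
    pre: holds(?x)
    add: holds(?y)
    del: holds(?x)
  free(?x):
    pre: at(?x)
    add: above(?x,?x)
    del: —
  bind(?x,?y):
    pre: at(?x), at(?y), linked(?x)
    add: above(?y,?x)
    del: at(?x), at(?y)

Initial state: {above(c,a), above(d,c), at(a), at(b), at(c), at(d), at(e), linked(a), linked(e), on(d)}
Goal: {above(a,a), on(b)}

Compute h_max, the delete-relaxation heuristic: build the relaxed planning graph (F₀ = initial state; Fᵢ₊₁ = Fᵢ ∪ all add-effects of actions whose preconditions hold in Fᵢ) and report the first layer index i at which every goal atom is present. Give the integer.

2

F0 = init (10 atoms)
F1 = F0 ∪ {above(a,a), above(a,e), above(b,a), above(b,b), above(b,e), above(c,c), above(c,e), above(d,a), above(d,d), above(d,e), above(e,a), above(e,e)}  (22 atoms)
F2 = F1 ∪ {on(a), on(b), on(c), on(e)}  (26 atoms)
goal ⊆ F2  ⇒  h_max = 2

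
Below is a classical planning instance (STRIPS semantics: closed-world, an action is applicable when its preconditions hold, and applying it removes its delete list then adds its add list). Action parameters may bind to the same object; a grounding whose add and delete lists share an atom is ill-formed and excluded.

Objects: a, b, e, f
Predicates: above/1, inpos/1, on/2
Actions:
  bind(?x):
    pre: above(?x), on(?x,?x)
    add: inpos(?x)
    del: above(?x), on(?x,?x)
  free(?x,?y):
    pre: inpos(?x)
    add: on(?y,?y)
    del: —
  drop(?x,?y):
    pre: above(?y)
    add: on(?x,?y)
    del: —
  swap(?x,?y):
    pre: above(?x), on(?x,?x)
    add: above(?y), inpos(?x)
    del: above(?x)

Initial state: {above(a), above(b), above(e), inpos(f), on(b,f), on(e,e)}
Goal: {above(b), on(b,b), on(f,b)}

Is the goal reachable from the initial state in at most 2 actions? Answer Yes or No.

1. free(f,b)  →  {above(a), above(b), above(e), inpos(f), on(b,b), on(b,f), on(e,e)}
2. drop(f,b)  →  {above(a), above(b), above(e), inpos(f), on(b,b), on(b,f), on(e,e), on(f,b)}
optimal plan length = 2; 2 ≤ 2

Yes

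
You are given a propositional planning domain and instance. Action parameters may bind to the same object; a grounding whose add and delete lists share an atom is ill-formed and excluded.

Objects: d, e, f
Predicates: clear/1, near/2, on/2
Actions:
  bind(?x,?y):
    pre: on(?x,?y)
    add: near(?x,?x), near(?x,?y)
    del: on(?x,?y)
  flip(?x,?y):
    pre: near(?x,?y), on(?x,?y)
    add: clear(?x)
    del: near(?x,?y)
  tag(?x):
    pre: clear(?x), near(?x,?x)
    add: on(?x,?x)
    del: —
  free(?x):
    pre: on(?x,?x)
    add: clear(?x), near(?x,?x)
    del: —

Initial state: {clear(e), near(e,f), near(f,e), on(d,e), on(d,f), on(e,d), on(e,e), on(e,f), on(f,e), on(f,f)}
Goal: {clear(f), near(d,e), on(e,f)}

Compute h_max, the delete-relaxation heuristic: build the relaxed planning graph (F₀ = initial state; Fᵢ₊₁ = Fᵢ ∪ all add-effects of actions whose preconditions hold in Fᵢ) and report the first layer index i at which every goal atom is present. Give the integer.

1

F0 = init (10 atoms)
F1 = F0 ∪ {clear(f), near(d,d), near(d,e), near(d,f), near(e,d), near(e,e), near(f,f)}  (17 atoms)
goal ⊆ F1  ⇒  h_max = 1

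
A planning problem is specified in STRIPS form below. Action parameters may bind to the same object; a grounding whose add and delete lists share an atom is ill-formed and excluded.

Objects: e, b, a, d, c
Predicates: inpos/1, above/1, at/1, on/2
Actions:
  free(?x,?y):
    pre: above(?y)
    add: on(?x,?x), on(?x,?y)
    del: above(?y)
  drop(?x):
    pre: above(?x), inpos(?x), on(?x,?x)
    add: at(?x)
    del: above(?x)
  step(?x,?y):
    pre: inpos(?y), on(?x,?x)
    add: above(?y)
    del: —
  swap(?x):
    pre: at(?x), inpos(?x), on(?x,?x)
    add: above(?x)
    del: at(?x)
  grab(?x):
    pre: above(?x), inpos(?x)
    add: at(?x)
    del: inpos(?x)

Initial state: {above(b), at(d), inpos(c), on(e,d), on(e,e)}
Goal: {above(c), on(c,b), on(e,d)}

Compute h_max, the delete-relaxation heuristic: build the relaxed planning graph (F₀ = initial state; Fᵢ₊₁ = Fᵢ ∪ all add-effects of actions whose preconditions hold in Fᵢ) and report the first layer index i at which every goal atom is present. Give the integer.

F0 = init (5 atoms)
F1 = F0 ∪ {above(c), on(a,a), on(a,b), on(b,b), on(c,b), on(c,c), on(d,b), on(d,d), on(e,b)}  (14 atoms)
goal ⊆ F1  ⇒  h_max = 1

1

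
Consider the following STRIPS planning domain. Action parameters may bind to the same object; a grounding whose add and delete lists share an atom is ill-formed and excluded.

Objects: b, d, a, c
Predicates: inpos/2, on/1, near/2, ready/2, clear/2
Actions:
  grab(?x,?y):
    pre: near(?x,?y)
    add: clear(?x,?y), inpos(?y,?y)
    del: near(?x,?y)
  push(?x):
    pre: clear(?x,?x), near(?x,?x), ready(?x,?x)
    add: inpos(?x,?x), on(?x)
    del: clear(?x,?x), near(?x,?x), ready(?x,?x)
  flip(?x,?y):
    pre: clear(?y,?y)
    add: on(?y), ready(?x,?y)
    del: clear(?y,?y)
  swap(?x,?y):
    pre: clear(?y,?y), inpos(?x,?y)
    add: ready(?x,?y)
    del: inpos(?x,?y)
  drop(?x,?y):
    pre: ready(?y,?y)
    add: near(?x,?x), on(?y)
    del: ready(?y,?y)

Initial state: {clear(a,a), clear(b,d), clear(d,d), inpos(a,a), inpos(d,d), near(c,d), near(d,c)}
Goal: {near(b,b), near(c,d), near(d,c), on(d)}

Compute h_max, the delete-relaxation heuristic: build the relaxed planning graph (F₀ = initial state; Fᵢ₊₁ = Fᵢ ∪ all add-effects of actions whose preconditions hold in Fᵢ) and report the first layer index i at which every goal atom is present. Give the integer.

2

F0 = init (7 atoms)
F1 = F0 ∪ {clear(c,d), clear(d,c), inpos(c,c), on(a), on(d), ready(a,a), ready(a,d), ready(b,a), ready(b,d), ready(c,a), ready(c,d), ready(d,a), ready(d,d)}  (20 atoms)
F2 = F1 ∪ {near(a,a), near(b,b), near(c,c), near(d,d)}  (24 atoms)
goal ⊆ F2  ⇒  h_max = 2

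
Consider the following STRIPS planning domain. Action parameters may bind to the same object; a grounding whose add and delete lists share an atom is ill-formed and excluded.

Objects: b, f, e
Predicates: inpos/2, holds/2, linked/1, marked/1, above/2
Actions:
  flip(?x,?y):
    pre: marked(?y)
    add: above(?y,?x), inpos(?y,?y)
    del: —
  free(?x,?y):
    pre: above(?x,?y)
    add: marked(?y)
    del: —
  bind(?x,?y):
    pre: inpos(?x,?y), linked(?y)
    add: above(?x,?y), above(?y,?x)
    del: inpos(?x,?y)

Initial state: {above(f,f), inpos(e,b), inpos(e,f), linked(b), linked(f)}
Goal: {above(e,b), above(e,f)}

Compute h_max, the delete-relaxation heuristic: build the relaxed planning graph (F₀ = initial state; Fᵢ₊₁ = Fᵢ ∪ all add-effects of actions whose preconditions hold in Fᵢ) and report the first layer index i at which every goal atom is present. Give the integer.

1

F0 = init (5 atoms)
F1 = F0 ∪ {above(b,e), above(e,b), above(e,f), above(f,e), marked(f)}  (10 atoms)
goal ⊆ F1  ⇒  h_max = 1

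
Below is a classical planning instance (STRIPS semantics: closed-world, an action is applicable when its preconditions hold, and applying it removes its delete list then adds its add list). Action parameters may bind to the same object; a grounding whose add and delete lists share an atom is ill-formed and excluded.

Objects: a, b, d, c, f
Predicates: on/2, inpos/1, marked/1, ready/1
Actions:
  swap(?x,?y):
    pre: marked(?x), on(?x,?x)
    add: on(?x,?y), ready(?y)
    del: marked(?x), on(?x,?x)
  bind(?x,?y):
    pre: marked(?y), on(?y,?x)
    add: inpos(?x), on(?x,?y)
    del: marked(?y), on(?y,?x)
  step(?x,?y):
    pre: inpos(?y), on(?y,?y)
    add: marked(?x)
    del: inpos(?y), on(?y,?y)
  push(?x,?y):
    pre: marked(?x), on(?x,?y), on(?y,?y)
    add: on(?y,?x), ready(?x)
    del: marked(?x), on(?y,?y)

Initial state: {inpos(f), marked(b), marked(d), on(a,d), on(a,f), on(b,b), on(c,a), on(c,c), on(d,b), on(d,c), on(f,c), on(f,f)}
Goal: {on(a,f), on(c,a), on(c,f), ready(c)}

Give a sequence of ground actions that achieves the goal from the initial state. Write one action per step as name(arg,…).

1. swap(b,c)  →  {inpos(f), marked(d), on(a,d), on(a,f), on(b,c), on(c,a), on(c,c), on(d,b), on(d,c), on(f,c), on(f,f), ready(c)}
2. step(c,f)  →  {marked(c), marked(d), on(a,d), on(a,f), on(b,c), on(c,a), on(c,c), on(d,b), on(d,c), on(f,c), ready(c)}
3. swap(c,f)  →  {marked(d), on(a,d), on(a,f), on(b,c), on(c,a), on(c,f), on(d,b), on(d,c), on(f,c), ready(c), ready(f)}

swap(b,c); step(c,f); swap(c,f)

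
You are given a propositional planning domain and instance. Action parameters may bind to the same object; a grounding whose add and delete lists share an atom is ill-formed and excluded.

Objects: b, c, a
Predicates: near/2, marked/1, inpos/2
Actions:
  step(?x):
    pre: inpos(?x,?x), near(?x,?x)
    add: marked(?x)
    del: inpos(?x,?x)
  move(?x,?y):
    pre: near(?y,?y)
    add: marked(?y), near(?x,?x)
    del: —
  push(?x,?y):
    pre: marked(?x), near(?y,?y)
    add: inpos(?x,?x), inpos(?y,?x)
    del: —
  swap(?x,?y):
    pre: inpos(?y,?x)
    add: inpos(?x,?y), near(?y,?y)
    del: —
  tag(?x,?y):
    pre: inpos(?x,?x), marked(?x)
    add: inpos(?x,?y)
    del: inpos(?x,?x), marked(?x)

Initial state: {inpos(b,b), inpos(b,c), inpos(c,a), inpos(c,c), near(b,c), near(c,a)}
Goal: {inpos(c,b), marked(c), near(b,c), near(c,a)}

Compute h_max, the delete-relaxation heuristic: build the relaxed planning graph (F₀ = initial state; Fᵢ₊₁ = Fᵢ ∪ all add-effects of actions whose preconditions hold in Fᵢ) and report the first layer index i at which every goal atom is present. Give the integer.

2

F0 = init (6 atoms)
F1 = F0 ∪ {inpos(a,c), inpos(c,b), near(b,b), near(c,c)}  (10 atoms)
F2 = F1 ∪ {marked(b), marked(c), near(a,a)}  (13 atoms)
goal ⊆ F2  ⇒  h_max = 2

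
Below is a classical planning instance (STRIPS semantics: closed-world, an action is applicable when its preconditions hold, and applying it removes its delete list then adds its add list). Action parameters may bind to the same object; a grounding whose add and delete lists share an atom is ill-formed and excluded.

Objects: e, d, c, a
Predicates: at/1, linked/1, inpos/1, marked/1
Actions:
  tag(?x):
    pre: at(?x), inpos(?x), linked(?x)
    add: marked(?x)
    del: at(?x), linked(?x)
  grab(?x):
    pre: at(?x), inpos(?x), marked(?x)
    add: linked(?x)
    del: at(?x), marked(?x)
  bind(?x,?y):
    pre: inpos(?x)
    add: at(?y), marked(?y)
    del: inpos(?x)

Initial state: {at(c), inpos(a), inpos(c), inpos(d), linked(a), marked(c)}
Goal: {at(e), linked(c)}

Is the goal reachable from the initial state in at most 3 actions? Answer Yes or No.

Yes

1. grab(c)  →  {inpos(a), inpos(c), inpos(d), linked(a), linked(c)}
2. bind(d,e)  →  {at(e), inpos(a), inpos(c), linked(a), linked(c), marked(e)}
optimal plan length = 2; 2 ≤ 3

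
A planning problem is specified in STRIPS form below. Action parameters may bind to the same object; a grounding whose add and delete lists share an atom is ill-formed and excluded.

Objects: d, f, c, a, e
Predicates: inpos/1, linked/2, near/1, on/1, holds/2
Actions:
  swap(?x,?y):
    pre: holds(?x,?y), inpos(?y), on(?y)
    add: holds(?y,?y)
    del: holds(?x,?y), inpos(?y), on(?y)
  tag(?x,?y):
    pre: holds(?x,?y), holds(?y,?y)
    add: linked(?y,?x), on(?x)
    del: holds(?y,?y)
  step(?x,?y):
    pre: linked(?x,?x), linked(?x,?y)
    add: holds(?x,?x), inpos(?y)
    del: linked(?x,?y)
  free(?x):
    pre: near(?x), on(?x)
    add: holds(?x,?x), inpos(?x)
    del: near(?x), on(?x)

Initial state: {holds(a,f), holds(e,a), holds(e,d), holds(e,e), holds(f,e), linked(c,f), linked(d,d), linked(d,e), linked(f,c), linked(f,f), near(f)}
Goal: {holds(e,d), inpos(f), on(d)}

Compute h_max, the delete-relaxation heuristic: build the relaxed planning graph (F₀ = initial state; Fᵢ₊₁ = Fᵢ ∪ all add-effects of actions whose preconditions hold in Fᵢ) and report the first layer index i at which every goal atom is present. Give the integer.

2

F0 = init (11 atoms)
F1 = F0 ∪ {holds(d,d), holds(f,f), inpos(c), inpos(d), inpos(e), inpos(f), linked(e,e), linked(e,f), on(e), on(f)}  (21 atoms)
F2 = F1 ∪ {linked(f,a), on(a), on(d)}  (24 atoms)
goal ⊆ F2  ⇒  h_max = 2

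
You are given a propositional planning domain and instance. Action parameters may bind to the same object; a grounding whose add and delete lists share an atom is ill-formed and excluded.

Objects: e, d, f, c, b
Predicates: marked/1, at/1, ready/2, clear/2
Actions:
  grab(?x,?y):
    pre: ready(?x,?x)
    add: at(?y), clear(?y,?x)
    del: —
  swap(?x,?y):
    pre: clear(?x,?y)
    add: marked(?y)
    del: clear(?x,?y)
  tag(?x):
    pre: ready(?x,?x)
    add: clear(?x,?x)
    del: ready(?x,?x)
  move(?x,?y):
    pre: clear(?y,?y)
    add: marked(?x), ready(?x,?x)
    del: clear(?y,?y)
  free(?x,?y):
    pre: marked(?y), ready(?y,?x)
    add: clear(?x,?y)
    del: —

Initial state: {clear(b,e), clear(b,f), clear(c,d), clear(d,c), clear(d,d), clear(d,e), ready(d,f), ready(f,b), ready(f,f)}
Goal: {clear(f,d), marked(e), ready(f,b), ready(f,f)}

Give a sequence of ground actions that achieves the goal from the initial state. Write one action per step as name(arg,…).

swap(d,e); swap(d,d); free(f,d)

1. swap(d,e)  →  {clear(b,e), clear(b,f), clear(c,d), clear(d,c), clear(d,d), marked(e), ready(d,f), ready(f,b), ready(f,f)}
2. swap(d,d)  →  {clear(b,e), clear(b,f), clear(c,d), clear(d,c), marked(d), marked(e), ready(d,f), ready(f,b), ready(f,f)}
3. free(f,d)  →  {clear(b,e), clear(b,f), clear(c,d), clear(d,c), clear(f,d), marked(d), marked(e), ready(d,f), ready(f,b), ready(f,f)}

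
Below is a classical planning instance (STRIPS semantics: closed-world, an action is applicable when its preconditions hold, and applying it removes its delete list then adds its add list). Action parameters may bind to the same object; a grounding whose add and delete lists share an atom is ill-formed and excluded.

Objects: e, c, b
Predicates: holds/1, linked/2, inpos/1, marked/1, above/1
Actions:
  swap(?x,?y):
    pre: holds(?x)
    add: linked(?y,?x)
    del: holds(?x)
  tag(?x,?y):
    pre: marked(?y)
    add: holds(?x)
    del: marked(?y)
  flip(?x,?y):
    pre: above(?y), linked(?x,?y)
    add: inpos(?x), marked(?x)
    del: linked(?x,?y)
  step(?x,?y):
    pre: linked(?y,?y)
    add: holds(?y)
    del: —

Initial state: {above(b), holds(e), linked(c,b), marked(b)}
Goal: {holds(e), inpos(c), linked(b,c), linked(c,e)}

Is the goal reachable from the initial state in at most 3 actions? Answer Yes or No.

No

1. swap(e,c)  →  {above(b), linked(c,b), linked(c,e), marked(b)}
2. tag(e,b)  →  {above(b), holds(e), linked(c,b), linked(c,e)}
3. flip(c,b)  →  {above(b), holds(e), inpos(c), linked(c,e), marked(c)}
4. tag(c,c)  →  {above(b), holds(c), holds(e), inpos(c), linked(c,e)}
5. swap(c,b)  →  {above(b), holds(e), inpos(c), linked(b,c), linked(c,e)}
optimal plan length = 5; 5 > 3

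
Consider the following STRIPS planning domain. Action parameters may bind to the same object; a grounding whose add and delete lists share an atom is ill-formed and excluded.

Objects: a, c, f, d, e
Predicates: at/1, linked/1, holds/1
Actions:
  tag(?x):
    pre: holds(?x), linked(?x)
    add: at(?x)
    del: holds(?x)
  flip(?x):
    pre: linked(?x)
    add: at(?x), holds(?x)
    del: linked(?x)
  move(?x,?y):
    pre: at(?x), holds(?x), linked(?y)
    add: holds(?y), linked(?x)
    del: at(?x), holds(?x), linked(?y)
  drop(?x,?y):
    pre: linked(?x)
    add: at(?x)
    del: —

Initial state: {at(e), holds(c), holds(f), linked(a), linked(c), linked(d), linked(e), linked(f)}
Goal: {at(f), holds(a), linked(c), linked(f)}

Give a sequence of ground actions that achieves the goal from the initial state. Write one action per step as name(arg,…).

tag(f); flip(a)

1. tag(f)  →  {at(e), at(f), holds(c), linked(a), linked(c), linked(d), linked(e), linked(f)}
2. flip(a)  →  {at(a), at(e), at(f), holds(a), holds(c), linked(c), linked(d), linked(e), linked(f)}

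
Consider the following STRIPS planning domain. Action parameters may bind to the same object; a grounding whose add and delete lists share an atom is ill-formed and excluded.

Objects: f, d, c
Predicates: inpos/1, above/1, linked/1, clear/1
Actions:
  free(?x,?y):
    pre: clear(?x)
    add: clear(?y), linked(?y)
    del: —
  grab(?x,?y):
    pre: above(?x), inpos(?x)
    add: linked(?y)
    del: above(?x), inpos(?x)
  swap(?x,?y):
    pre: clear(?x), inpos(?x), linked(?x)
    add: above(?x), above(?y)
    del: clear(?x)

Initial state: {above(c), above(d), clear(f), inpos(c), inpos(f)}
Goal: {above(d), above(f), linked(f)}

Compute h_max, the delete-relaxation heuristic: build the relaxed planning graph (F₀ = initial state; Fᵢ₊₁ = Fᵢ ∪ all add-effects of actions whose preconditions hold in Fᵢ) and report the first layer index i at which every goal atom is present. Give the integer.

2

F0 = init (5 atoms)
F1 = F0 ∪ {clear(c), clear(d), linked(c), linked(d), linked(f)}  (10 atoms)
F2 = F1 ∪ {above(f)}  (11 atoms)
goal ⊆ F2  ⇒  h_max = 2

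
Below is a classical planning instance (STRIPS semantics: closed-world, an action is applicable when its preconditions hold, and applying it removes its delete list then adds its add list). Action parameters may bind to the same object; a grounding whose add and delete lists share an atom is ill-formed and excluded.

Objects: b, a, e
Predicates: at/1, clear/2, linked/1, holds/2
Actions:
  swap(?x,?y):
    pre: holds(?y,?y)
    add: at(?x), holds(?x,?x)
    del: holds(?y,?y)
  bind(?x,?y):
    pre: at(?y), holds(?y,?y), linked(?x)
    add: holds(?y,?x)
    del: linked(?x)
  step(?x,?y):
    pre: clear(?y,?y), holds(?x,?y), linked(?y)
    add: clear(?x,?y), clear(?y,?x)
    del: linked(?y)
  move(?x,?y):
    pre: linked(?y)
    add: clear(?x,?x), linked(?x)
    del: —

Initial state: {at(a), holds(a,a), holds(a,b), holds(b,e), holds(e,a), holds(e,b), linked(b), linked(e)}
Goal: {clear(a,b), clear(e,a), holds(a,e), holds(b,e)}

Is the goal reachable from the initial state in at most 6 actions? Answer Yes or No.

1. bind(e,a)  →  {at(a), holds(a,a), holds(a,b), holds(a,e), holds(b,e), holds(e,a), holds(e,b), linked(b)}
2. move(b,b)  →  {at(a), clear(b,b), holds(a,a), holds(a,b), holds(a,e), holds(b,e), holds(e,a), holds(e,b), linked(b)}
3. move(a,b)  →  {at(a), clear(a,a), clear(b,b), holds(a,a), holds(a,b), holds(a,e), holds(b,e), holds(e,a), holds(e,b), linked(a), linked(b)}
4. step(a,b)  →  {at(a), clear(a,a), clear(a,b), clear(b,a), clear(b,b), holds(a,a), holds(a,b), holds(a,e), holds(b,e), holds(e,a), holds(e,b), linked(a)}
5. step(e,a)  →  {at(a), clear(a,a), clear(a,b), clear(a,e), clear(b,a), clear(b,b), clear(e,a), holds(a,a), holds(a,b), holds(a,e), holds(b,e), holds(e,a), holds(e,b)}
optimal plan length = 5; 5 ≤ 6

Yes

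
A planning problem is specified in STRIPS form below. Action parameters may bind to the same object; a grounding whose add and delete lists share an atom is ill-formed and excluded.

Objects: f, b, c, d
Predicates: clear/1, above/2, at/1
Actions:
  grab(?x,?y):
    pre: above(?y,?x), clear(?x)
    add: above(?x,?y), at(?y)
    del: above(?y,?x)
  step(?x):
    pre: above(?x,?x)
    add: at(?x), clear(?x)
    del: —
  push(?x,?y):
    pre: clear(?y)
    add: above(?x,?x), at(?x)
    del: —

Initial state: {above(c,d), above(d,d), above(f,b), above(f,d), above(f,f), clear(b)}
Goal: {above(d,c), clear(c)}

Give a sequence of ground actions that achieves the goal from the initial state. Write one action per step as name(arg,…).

1. step(d)  →  {above(c,d), above(d,d), above(f,b), above(f,d), above(f,f), at(d), clear(b), clear(d)}
2. grab(d,c)  →  {above(d,c), above(d,d), above(f,b), above(f,d), above(f,f), at(c), at(d), clear(b), clear(d)}
3. push(c,b)  →  {above(c,c), above(d,c), above(d,d), above(f,b), above(f,d), above(f,f), at(c), at(d), clear(b), clear(d)}
4. step(c)  →  {above(c,c), above(d,c), above(d,d), above(f,b), above(f,d), above(f,f), at(c), at(d), clear(b), clear(c), clear(d)}

step(d); grab(d,c); push(c,b); step(c)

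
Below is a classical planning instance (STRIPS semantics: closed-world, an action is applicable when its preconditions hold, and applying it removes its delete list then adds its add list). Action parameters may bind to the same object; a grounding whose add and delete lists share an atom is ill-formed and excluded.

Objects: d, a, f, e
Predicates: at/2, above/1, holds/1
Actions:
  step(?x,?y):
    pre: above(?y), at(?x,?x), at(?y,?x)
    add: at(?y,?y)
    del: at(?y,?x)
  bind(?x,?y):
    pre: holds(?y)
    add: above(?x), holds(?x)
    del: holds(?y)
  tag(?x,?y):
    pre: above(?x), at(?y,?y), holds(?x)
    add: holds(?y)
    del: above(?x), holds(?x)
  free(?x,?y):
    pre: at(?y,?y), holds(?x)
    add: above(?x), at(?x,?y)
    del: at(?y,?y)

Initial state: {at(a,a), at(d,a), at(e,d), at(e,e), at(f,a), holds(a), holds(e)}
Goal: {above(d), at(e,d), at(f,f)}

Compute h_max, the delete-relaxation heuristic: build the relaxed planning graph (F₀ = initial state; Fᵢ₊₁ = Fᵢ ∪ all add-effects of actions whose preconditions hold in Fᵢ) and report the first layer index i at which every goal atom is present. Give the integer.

F0 = init (7 atoms)
F1 = F0 ∪ {above(a), above(d), above(e), above(f), at(a,e), at(e,a), holds(d), holds(f)}  (15 atoms)
F2 = F1 ∪ {at(d,d), at(d,e), at(f,e), at(f,f)}  (19 atoms)
goal ⊆ F2  ⇒  h_max = 2

2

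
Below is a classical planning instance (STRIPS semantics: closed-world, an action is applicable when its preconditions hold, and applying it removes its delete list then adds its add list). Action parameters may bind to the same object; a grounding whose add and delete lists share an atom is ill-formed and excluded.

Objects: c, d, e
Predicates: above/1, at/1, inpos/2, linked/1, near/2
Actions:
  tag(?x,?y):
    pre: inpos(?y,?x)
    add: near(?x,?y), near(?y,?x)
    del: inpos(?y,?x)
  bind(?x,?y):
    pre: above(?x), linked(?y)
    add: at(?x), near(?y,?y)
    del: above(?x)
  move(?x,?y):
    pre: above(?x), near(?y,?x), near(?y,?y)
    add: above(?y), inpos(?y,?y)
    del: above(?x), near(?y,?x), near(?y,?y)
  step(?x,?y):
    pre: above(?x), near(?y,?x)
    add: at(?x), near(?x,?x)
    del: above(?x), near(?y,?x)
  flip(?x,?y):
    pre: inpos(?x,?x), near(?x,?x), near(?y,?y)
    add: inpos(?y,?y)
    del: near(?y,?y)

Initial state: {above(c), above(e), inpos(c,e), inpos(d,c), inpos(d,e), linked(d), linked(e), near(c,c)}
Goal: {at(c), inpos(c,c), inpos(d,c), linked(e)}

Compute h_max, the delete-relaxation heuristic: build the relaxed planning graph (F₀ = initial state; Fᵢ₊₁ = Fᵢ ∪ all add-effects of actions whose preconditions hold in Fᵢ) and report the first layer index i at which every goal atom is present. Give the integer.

2

F0 = init (8 atoms)
F1 = F0 ∪ {at(c), at(e), near(c,d), near(c,e), near(d,c), near(d,d), near(d,e), near(e,c), near(e,d), near(e,e)}  (18 atoms)
F2 = F1 ∪ {above(d), inpos(c,c), inpos(d,d), inpos(e,e)}  (22 atoms)
goal ⊆ F2  ⇒  h_max = 2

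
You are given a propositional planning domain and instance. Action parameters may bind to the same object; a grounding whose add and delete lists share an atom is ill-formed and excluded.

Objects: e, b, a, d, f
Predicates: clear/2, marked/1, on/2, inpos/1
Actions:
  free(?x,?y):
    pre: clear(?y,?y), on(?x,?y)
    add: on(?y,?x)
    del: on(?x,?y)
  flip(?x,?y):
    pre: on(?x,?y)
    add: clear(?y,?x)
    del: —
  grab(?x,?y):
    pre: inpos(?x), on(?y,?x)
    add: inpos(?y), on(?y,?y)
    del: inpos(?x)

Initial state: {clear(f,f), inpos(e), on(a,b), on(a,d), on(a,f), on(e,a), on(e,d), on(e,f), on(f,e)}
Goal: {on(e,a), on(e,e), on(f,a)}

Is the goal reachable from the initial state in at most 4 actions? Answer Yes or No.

Yes

1. free(a,f)  →  {clear(f,f), inpos(e), on(a,b), on(a,d), on(e,a), on(e,d), on(e,f), on(f,a), on(f,e)}
2. grab(e,f)  →  {clear(f,f), inpos(f), on(a,b), on(a,d), on(e,a), on(e,d), on(e,f), on(f,a), on(f,e), on(f,f)}
3. grab(f,e)  →  {clear(f,f), inpos(e), on(a,b), on(a,d), on(e,a), on(e,d), on(e,e), on(e,f), on(f,a), on(f,e), on(f,f)}
optimal plan length = 3; 3 ≤ 4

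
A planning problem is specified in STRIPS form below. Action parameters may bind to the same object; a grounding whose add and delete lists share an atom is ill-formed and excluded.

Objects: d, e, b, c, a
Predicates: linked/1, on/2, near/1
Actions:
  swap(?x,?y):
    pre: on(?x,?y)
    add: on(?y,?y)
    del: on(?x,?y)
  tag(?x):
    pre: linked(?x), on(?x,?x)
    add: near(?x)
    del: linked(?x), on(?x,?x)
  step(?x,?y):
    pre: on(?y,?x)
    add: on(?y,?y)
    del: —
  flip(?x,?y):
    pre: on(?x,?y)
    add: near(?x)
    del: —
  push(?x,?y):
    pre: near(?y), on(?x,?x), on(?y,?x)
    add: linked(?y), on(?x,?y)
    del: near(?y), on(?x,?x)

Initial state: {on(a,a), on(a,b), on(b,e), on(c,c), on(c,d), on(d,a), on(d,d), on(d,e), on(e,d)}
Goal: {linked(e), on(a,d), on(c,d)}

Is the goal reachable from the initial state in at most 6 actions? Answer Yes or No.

1. flip(d,d)  →  {near(d), on(a,a), on(a,b), on(b,e), on(c,c), on(c,d), on(d,a), on(d,d), on(d,e), on(e,d)}
2. flip(e,d)  →  {near(d), near(e), on(a,a), on(a,b), on(b,e), on(c,c), on(c,d), on(d,a), on(d,d), on(d,e), on(e,d)}
3. push(d,e)  →  {linked(e), near(d), on(a,a), on(a,b), on(b,e), on(c,c), on(c,d), on(d,a), on(d,e), on(e,d)}
4. push(a,d)  →  {linked(d), linked(e), on(a,b), on(a,d), on(b,e), on(c,c), on(c,d), on(d,a), on(d,e), on(e,d)}
optimal plan length = 4; 4 ≤ 6

Yes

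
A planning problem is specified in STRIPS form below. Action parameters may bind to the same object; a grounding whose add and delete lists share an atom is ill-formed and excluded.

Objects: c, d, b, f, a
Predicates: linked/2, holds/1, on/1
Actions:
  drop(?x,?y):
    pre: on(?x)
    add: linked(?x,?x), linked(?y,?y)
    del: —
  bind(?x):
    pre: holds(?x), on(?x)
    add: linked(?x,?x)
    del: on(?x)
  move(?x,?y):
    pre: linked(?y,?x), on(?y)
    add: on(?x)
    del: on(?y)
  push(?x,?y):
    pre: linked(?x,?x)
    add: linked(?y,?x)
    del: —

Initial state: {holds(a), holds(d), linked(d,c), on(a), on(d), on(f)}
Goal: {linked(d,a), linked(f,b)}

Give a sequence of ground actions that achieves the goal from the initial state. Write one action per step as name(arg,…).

1. drop(a,b)  →  {holds(a), holds(d), linked(a,a), linked(b,b), linked(d,c), on(a), on(d), on(f)}
2. push(b,f)  →  {holds(a), holds(d), linked(a,a), linked(b,b), linked(d,c), linked(f,b), on(a), on(d), on(f)}
3. push(a,d)  →  {holds(a), holds(d), linked(a,a), linked(b,b), linked(d,a), linked(d,c), linked(f,b), on(a), on(d), on(f)}

drop(a,b); push(b,f); push(a,d)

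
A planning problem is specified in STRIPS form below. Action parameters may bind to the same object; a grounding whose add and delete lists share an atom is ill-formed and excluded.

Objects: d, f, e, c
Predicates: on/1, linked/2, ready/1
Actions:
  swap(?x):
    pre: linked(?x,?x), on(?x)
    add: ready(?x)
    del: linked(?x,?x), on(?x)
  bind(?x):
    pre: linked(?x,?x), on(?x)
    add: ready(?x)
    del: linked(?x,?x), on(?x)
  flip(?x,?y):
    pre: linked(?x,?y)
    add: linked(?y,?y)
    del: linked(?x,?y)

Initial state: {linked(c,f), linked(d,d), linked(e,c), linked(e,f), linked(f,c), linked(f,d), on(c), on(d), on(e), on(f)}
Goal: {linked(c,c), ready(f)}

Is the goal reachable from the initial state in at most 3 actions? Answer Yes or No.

Yes

1. flip(f,c)  →  {linked(c,c), linked(c,f), linked(d,d), linked(e,c), linked(e,f), linked(f,d), on(c), on(d), on(e), on(f)}
2. flip(e,f)  →  {linked(c,c), linked(c,f), linked(d,d), linked(e,c), linked(f,d), linked(f,f), on(c), on(d), on(e), on(f)}
3. swap(f)  →  {linked(c,c), linked(c,f), linked(d,d), linked(e,c), linked(f,d), on(c), on(d), on(e), ready(f)}
optimal plan length = 3; 3 ≤ 3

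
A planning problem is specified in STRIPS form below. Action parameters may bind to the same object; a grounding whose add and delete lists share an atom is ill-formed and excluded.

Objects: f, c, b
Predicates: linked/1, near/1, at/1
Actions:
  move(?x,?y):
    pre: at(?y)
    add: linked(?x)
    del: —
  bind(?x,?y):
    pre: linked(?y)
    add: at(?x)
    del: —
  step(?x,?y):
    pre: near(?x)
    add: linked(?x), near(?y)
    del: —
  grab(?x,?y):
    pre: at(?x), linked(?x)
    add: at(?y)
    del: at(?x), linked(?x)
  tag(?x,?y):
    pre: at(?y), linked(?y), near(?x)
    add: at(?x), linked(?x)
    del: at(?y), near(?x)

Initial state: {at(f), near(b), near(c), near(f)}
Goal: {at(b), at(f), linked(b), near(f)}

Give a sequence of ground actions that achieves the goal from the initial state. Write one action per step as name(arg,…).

move(b,f); bind(b,b)

1. move(b,f)  →  {at(f), linked(b), near(b), near(c), near(f)}
2. bind(b,b)  →  {at(b), at(f), linked(b), near(b), near(c), near(f)}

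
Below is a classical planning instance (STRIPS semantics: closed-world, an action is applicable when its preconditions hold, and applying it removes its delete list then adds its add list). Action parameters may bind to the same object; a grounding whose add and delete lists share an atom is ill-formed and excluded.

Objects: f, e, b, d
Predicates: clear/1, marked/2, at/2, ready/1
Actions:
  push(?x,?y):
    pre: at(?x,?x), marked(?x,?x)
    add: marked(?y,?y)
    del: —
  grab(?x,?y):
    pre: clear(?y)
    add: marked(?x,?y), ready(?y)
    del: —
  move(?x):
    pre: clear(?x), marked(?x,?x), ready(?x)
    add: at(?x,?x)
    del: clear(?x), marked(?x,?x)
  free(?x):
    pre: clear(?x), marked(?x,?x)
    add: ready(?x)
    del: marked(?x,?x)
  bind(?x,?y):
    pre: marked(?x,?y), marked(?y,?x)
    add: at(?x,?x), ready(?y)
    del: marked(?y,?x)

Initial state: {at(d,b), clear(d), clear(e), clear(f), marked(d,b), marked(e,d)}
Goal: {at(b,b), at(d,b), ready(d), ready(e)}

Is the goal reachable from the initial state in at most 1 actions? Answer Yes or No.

1. grab(f,e)  →  {at(d,b), clear(d), clear(e), clear(f), marked(d,b), marked(e,d), marked(f,e), ready(e)}
2. grab(b,d)  →  {at(d,b), clear(d), clear(e), clear(f), marked(b,d), marked(d,b), marked(e,d), marked(f,e), ready(d), ready(e)}
3. bind(b,d)  →  {at(b,b), at(d,b), clear(d), clear(e), clear(f), marked(b,d), marked(e,d), marked(f,e), ready(d), ready(e)}
optimal plan length = 3; 3 > 1

No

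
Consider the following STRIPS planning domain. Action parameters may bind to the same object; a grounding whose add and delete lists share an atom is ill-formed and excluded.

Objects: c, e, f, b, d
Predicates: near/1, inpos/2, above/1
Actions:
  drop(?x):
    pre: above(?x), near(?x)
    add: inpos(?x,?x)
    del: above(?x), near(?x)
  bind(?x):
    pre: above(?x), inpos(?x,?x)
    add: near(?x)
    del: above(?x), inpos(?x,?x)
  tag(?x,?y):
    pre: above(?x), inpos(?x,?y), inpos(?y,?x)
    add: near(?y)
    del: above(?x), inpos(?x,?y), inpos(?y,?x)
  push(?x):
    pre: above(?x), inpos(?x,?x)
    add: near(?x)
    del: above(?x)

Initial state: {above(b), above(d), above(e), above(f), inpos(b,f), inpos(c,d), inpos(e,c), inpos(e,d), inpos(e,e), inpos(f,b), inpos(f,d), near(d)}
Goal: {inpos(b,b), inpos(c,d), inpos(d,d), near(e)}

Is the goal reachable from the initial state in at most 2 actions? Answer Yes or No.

No

1. drop(d)  →  {above(b), above(e), above(f), inpos(b,f), inpos(c,d), inpos(d,d), inpos(e,c), inpos(e,d), inpos(e,e), inpos(f,b), inpos(f,d)}
2. bind(e)  →  {above(b), above(f), inpos(b,f), inpos(c,d), inpos(d,d), inpos(e,c), inpos(e,d), inpos(f,b), inpos(f,d), near(e)}
3. tag(f,b)  →  {above(b), inpos(c,d), inpos(d,d), inpos(e,c), inpos(e,d), inpos(f,d), near(b), near(e)}
4. drop(b)  →  {inpos(b,b), inpos(c,d), inpos(d,d), inpos(e,c), inpos(e,d), inpos(f,d), near(e)}
optimal plan length = 4; 4 > 2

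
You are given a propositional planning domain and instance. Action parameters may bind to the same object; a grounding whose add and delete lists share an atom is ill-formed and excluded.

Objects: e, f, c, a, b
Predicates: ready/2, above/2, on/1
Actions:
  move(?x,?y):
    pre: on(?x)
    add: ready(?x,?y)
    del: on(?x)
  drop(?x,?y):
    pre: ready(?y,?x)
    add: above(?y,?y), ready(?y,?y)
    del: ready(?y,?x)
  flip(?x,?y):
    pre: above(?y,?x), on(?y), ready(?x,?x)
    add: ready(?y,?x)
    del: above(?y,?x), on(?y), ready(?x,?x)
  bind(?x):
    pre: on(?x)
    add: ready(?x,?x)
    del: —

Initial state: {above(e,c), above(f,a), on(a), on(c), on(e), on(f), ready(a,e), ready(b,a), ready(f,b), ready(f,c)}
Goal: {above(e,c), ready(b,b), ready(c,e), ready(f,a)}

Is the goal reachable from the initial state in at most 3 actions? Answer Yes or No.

Yes

1. move(f,a)  →  {above(e,c), above(f,a), on(a), on(c), on(e), ready(a,e), ready(b,a), ready(f,a), ready(f,b), ready(f,c)}
2. move(c,e)  →  {above(e,c), above(f,a), on(a), on(e), ready(a,e), ready(b,a), ready(c,e), ready(f,a), ready(f,b), ready(f,c)}
3. drop(a,b)  →  {above(b,b), above(e,c), above(f,a), on(a), on(e), ready(a,e), ready(b,b), ready(c,e), ready(f,a), ready(f,b), ready(f,c)}
optimal plan length = 3; 3 ≤ 3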